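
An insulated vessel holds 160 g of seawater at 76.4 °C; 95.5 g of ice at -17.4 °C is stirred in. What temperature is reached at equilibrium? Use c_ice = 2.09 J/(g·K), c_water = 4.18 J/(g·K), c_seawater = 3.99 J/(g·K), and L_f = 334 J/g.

T_f ≈ 12.9 °C

Conservation of energy gives ΣQ = 0:
warm ice to 0 °C: 95.5×2.09×(0 − (-17.4)) = 3473
  fusion: m_ice L_f = 95.5×334 = 31897
  warm the meltwater: 399.19 T
  seawater: 638.4(T − 76.4)
1037.6 T = 48774 − 35370 = 13404
T ≈ 12.92 °C (positive, so assuming full melt was valid).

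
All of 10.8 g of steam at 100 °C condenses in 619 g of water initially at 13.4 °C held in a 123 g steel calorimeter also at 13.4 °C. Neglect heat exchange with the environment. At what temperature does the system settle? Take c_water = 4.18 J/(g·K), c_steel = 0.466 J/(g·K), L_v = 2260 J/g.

T_f ≈ 23.9 °C

Heat gained plus heat lost sum to zero:
latent heat released on condensation: 10.8·2260 = 24408; condensate cools 100→T: 10.8·4.18·(T − 100) = 45.14(T − 100); original water: 2587.4(T − 13.4); steel cup: 123·0.466·(T − 13.4) = 57.32(T − 13.4)
2689.9 T = 24408 + 4514.4 + 35439 = 64362
T ≈ 23.93 °C, under the boiling point, so the assumption holds.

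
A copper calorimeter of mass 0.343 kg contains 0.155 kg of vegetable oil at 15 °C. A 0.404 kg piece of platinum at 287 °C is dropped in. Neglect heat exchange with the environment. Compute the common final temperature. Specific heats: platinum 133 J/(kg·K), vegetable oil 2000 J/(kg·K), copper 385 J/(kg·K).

T_f ≈ 44.5 °C

Taking heat into each body as positive, Σ m c ΔT = 0:
0.404×133×(T − 287) + 0.155×2000×(T − 15) + 0.343×385×(T − 15) = 0
53.73(T − 287) + 310(T − 15) + 132.06(T − 15) = 0
(53.73 + 310 + 132.06) T = 53.73×287 + 310×15 + 132.06×15
T ≈ 44.48 °C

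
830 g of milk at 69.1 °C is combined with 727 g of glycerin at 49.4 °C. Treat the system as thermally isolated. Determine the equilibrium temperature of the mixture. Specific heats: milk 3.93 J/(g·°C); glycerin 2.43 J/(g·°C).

Set heat shed by the hot body equal to heat absorbed by the cold body:
830*3.93*(69.1 − T) = 727*2.43*(T − 49.4)
3261.9(69.1 − T) = 1766.6(T − 49.4)
5028.5 T = 312668  ⇒  T ≈ 62.18 °C

T_f ≈ 62.2 °C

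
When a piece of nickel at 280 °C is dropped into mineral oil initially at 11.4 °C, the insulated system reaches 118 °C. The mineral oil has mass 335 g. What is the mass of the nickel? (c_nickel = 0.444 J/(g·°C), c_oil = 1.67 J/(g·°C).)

m ≈ 829 g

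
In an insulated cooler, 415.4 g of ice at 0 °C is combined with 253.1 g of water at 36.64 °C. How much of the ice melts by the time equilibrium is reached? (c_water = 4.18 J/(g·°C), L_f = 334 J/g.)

m_melted ≈ 116 g

Heat available from the water dropping to 0 °C: 253.1·4.18·36.64 = 38764 J.
Melting all 415.4 g of ice would need 415.4·334 = 138744 J.
That's not enough to melt it all — equilibrium is at 0 °C with ice remaining.
m_melt = 38764 / L_f = 116.1 g.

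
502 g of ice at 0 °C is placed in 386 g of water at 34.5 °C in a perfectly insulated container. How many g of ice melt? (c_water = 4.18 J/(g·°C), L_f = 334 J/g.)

Water can give up m c ΔT = 386·4.18·34.5 = 55665 J before reaching 0 °C.
To melt every bit of ice: 502·334 = 167668 J.
55665 J < 167668 J, so only part of the ice melts and the system sits at 0 °C.
Mass melted = 55665/334 ≈ 166.7 g.

m_melted ≈ 167 g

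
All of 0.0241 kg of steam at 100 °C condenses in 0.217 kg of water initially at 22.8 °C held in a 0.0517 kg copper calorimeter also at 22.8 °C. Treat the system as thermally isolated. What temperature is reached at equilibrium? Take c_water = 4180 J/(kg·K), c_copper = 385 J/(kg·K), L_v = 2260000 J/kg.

T_f ≈ 83.4 °C

Conservation of energy gives ΣQ = 0:
steam→water at 100 °C releases m L_v = 0.0241·2260000 = 54466; condensate cools 100→T: 0.0241·4180·(T − 100) = 100.74(T − 100); water warms: 0.217·4180·(T − 22.8) = 907.06(T − 22.8); copper cup: 0.0517·385·(T − 22.8) = 19.9(T − 22.8)
1027.7 T = 54466 + 10074 + 21135 = 85675
T ≈ 83.37 °C, under the boiling point, so the assumption holds.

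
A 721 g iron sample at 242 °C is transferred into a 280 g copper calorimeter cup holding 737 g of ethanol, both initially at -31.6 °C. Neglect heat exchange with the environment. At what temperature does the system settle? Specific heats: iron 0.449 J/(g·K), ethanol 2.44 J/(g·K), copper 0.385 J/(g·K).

T_f ≈ 8.1 °C

Net heat exchanged in the isolated system is zero:
721·0.449·(T − 242) + 737·2.44·(T − (-31.6)) + 280·0.385·(T − (-31.6)) = 0
323.73(T − 242) + 1798.3(T − (-31.6)) + 107.8(T − (-31.6)) = 0
2229.8 T = 18110
T = 18110/2229.8 ≈ 8.12 °C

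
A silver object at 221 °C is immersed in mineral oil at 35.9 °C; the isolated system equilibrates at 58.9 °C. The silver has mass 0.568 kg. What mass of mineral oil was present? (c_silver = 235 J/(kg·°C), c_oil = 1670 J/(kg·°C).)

Net heat exchanged in the isolated system is zero:
0.568×235×(58.9 − 221) + m×1670×(58.9 − 35.9) = 0
38410 m = 21637
m = 21637/38410 ≈ 0.5633 kg

m ≈ 0.563 kg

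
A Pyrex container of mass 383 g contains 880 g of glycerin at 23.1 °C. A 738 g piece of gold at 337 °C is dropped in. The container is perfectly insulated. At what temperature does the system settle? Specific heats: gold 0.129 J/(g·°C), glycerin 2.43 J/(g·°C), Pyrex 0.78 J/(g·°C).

T_f ≈ 34.9 °C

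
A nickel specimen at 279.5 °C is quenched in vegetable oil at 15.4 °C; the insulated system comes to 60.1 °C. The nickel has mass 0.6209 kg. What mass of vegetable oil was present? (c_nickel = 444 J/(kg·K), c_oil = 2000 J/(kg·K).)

m ≈ 0.677 kg

Heat lost by the nickel = heat gained by the oil:
0.6209×444×(279.5 − 60.1) = m×2000×(60.1 − 15.4)
89400 m = 60484  ⇒  m ≈ 0.6766 kg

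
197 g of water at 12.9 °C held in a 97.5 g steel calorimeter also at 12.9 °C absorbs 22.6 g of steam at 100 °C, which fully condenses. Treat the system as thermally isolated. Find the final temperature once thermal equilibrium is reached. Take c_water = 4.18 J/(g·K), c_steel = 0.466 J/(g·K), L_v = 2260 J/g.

Net heat exchanged in the isolated system is zero:
condense steam: −22.6×2260 = −51076
  condensed water 100 °C→T: 94.47(T − 100)
  original water: 823.46(T − 12.9)
  cup: 45.44(T − 12.9)
963.36 T = 51076 + 9446.8 + 11209 = 71732
T ≈ 74.46 °C (< 100 °C, so full condensation is consistent).

T_f ≈ 74.5 °C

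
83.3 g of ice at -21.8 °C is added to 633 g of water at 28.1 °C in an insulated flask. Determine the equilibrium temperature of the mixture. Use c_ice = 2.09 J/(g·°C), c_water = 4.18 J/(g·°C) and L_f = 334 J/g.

Conservation of energy gives ΣQ = 0:
ice -21.8→0 °C: 83.3×2.09×21.8 = 3795.3; latent heat to melt: 83.3×334 = 27822; meltwater 0→T: 83.3×4.18×T = 348.19 T; water: 2645.9(T − 28.1)
2994.1 T = 74351 − 31618 = 42733
T ≈ 14.27 °C. Since T > 0 °C, the all-ice-melts assumption holds.

T_f ≈ 14.3 °C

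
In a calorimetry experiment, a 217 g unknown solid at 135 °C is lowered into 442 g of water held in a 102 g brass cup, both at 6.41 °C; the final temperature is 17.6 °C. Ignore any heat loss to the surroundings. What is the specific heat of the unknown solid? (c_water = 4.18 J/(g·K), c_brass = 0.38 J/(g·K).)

c ≈ 0.829 J/(g·K)

Net heat exchanged in the isolated system is zero:
217×c×(17.6 − 135) + 442×4.18×(17.6 − 6.41) + 102×0.38×(17.6 − 6.41) = 0
-25476 c = -21108
c = -21108/-25476 ≈ 0.8285 J/(g·K)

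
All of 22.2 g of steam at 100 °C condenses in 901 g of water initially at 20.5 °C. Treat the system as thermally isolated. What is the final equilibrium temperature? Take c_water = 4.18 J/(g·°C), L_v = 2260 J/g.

Net heat exchanged in the isolated system is zero:
latent heat released on condensation: 22.2×2260 = 50172
  condensate cools 100→T: 22.2×4.18×(T − 100) = 92.8(T − 100)
  original water: 3766.2(T − 20.5)
3859 T = 50172 + 9279.6 + 77207 = 136658
T ≈ 35.41 °C — below 100 °C, confirming all the steam condensed.

T_f ≈ 35.4 °C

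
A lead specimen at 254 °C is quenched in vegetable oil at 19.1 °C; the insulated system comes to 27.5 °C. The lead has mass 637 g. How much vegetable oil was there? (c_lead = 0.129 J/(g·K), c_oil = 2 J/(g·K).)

m ≈ 1110 g

Let T be the final temperature. ΣQ_i = 0:
637·0.129·(27.5 − 254) + m·2·(27.5 − 19.1) = 0
16.8 m = 18612
m = 18612/16.8 ≈ 1108 g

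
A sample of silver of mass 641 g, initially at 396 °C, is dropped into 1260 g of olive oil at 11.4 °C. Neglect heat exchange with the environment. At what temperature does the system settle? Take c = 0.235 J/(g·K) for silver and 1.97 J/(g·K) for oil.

Let T be the final temperature. ΣQ_i = 0:
641*0.235*(T − 396) + 1260*1.97*(T − 11.4) = 0
(150.63 + 2482.2) T = 150.63*396 + 2482.2*11.4
T = 87949/2632.8 ≈ 33.40 °C

T_f ≈ 33.4 °C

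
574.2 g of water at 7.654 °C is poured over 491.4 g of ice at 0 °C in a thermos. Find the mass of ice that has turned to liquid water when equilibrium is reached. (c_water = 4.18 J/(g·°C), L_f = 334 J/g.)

m_melted ≈ 55 g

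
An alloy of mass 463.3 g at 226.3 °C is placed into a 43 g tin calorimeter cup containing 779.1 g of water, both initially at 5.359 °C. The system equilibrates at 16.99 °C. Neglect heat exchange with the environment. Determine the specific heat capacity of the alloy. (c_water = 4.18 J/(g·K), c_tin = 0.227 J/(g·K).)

Setting the total heat transfer to zero:
463.3×c×(16.99 − 226.3) + 779.1×4.18×(16.99 − 5.359) + 43×0.227×(16.99 − 5.359) = 0
-96973 c = -37991
c = -37991/-96973 ≈ 0.3918 J/(g·K)

c ≈ 0.392 J/(g·K)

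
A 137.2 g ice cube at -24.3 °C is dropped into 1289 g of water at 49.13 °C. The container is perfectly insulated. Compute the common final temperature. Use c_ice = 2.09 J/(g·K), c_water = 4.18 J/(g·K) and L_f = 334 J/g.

Conservation of energy gives ΣQ = 0:
warm ice to 0 °C: 137.2·2.09·(0 − (-24.3)) = 6968
  fusion: m_ice L_f = 137.2·334 = 45825
  meltwater 0→T: 137.2·4.18·T = 573.5 T
  water cools: 1289·4.18·(T − 49.13) = 5388(T − 49.13)
5961.5 T = 264713 − 52793 = 211921
T ≈ 35.55 °C (positive, so assuming full melt was valid).

T_f ≈ 35.5 °C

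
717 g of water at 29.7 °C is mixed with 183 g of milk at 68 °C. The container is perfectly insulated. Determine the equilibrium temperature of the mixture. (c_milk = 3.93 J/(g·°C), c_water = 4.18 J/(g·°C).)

T_f ≈ 37.1 °C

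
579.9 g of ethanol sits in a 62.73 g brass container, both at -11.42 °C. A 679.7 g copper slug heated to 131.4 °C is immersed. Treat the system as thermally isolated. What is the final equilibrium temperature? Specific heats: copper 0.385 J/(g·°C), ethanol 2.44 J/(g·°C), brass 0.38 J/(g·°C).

Energy conservation, ΣQ = 0:
679.7*0.385*(T − 131.4) + 579.9*2.44*(T − (-11.42)) + 62.73*0.38*(T − (-11.42)) = 0
261.68(T − 131.4) + 1415(T − (-11.42)) + 23.84(T − (-11.42)) = 0
1700.5 T = 17954
T = 17954/1700.5 ≈ 10.56 °C

T_f ≈ 10.6 °C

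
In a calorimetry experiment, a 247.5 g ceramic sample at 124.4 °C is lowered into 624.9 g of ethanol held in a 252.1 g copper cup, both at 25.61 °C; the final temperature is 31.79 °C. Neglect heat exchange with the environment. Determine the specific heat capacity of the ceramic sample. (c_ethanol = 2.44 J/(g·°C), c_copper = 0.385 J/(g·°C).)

c ≈ 0.437 J/(g·°C)

Energy conservation, ΣQ = 0:
247.5×c×(31.79 − 124.4) + 624.9×2.44×(31.79 − 25.61) + 252.1×0.385×(31.79 − 25.61) = 0
-22921 c = -10023
c = -10023/-22921 ≈ 0.4373 J/(g·°C)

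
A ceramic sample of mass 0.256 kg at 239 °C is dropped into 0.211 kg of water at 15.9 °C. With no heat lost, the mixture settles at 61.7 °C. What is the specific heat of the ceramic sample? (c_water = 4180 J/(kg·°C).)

m_s c (T_s − T_f) = m_water c_water (T_f − T_0):
0.256·c·(239 − 61.7) = 0.211·4180·(61.7 − 15.9)
45.39 c = 40395  ⇒  c ≈ 890 J/(kg·°C)

c ≈ 890 J/(kg·°C)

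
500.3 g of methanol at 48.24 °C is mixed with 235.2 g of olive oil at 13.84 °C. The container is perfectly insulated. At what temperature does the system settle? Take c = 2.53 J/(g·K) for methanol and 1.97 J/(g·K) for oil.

With ΣQ=0 the equilibrium temperature is the m·c-weighted mean:
T_f = (1265.8*48.24 + 463.34*13.84) / (1265.8 + 463.34)
    = 67473 / 1729.1 ≈ 39.02 °C

T_f ≈ 39.0 °C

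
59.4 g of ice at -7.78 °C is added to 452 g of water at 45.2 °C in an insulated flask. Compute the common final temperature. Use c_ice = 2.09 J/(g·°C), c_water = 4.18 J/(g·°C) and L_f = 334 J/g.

Taking heat into each body as positive, Σ m c ΔT = 0:
ice -7.78→0 °C: 59.4×2.09×7.78 = 965.86
  fusion: m_ice L_f = 59.4×334 = 19840
  warm the meltwater: 248.29 T
  water: 1889.4(T − 45.2)
2137.7 T = 85399 − 20805 = 64594
T ≈ 30.22 °C — above 0 °C, consistent with complete melting.

T_f ≈ 30.2 °C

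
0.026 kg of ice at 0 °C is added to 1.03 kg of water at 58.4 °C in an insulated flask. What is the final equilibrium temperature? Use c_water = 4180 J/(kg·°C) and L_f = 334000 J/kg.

Taking heat into each body as positive, Σ m c ΔT = 0:
latent heat to melt: 0.026·334000 = 8684; meltwater 0→T: 0.026·4180·T = 108.68 T; water cools: 1.03·4180·(T − 58.4) = 4305.4(T − 58.4)
4414.1 T = 251435 − 8684 = 242751
T ≈ 54.99 °C (positive, so assuming full melt was valid).

T_f ≈ 55.0 °C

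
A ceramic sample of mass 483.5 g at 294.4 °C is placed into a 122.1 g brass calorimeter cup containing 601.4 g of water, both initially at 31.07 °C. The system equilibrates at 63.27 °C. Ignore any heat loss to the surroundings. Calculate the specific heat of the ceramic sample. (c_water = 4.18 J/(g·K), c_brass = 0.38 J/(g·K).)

Heat gained plus heat lost sum to zero:
483.5×c×(63.27 − 294.4) + 601.4×4.18×(63.27 − 31.07) + 122.1×0.38×(63.27 − 31.07) = 0
-111751 c = -82440
c = -82440/-111751 ≈ 0.7377 J/(g·K)

c ≈ 0.738 J/(g·K)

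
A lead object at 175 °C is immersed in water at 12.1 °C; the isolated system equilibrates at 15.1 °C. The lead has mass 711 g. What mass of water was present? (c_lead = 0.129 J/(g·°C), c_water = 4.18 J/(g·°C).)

Taking heat into each body as positive, Σ m c ΔT = 0:
711·0.129·(15.1 − 175) + m·4.18·(15.1 − 12.1) = 0
12.54 m = 14666
m = 14666/12.54 ≈ 1170 g

m ≈ 1170 g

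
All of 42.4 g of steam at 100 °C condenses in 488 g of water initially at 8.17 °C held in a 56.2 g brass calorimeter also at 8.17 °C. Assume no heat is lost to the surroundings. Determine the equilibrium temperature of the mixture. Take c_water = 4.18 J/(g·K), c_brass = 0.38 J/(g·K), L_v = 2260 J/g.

Energy conservation, ΣQ = 0:
latent heat released on condensation: 42.4·2260 = 95824
  condensate cools 100→T: 42.4·4.18·(T − 100) = 177.23(T − 100)
  original water: 2039.8(T − 8.17)
  cup: 21.36(T − 8.17)
2238.4 T = 95824 + 17723 + 16840 = 130387
T ≈ 58.25 °C (< 100 °C, so full condensation is consistent).

T_f ≈ 58.2 °C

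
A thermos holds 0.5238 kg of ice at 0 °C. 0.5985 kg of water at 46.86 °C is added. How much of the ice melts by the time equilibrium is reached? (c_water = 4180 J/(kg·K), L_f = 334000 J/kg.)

m_melted ≈ 0.351 kg

Water can give up m c ΔT = 0.5985·4180·46.86 = 117231 J before reaching 0 °C.
Melting all 0.5238 kg of ice would need 0.5238·334000 = 174949 J.
That's not enough to melt it all — equilibrium is at 0 °C with ice remaining.
m_melted·334000 = 117231  ⇒  m_melted ≈ 0.351 kg.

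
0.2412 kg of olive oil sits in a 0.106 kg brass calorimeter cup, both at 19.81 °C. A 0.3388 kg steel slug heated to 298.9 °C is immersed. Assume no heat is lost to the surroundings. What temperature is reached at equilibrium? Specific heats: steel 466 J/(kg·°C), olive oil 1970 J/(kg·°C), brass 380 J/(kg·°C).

T_f = Σ m_i c_i T_i / Σ m_i c_i:
T_f = (157.88·298.9 + 475.16·19.81 + 40.28·19.81) / (157.88 + 475.16 + 40.28)
    = 57402 / 673.32 ≈ 85.25 °C

T_f ≈ 85.3 °C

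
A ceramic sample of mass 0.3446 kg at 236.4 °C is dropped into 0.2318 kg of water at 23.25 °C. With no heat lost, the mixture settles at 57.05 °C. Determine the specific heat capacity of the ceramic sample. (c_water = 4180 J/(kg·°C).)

Heat gained plus heat lost sum to zero:
0.3446×c×(57.05 − 236.4) + 0.2318×4180×(57.05 − 23.25) = 0
-61.8 c = -32750
c = -32750/-61.8 ≈ 529.9 J/(kg·°C)

c ≈ 530 J/(kg·°C)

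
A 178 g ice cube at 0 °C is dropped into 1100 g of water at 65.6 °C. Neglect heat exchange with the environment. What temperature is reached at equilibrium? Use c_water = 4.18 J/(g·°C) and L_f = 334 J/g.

T_f ≈ 45.3 °C

Conservation of energy gives ΣQ = 0:
latent heat to melt: 178×334 = 59452; warm the meltwater: 744.04 T; water: 4598(T − 65.6)
5342 T = 301629 − 59452 = 242177
T ≈ 45.33 °C. Since T > 0 °C, the all-ice-melts assumption holds.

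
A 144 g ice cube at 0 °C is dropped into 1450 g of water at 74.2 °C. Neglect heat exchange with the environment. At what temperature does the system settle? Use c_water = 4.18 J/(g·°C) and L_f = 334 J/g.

T_f ≈ 60.3 °C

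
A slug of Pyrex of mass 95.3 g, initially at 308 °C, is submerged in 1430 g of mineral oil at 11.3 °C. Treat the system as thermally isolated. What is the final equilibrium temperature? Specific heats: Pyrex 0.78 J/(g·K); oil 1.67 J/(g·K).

T_f = Σ m_i c_i T_i / Σ m_i c_i:
T_f = (74.33×308 + 2388.1×11.3) / (74.33 + 2388.1)
    = 49880 / 2462.4 ≈ 20.26 °C

T_f ≈ 20.3 °C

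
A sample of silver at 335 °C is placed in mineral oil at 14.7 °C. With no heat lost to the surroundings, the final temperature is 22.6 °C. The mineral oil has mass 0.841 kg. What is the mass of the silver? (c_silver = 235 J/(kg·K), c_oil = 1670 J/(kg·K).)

|Q_silver| = |Q_oil|:
m×235×(335 − 22.6) = 0.841×1670×(22.6 − 14.7)
73414 m = 11095  ⇒  m ≈ 0.1511 kg

m ≈ 0.151 kg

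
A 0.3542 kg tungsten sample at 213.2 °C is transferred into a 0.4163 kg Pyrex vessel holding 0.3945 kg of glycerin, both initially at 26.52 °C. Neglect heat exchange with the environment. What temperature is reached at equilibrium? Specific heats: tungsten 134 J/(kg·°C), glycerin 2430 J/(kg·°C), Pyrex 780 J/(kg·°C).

T_f = Σ m_i c_i T_i / Σ m_i c_i:
T_f = (47.46×213.2 + 958.63×26.52 + 324.71×26.52) / (47.46 + 958.63 + 324.71)
    = 44153 / 1330.8 ≈ 33.18 °C

T_f ≈ 33.2 °C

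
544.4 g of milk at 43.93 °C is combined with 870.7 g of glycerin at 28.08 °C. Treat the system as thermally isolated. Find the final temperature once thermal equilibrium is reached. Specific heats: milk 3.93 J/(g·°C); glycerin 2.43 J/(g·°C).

Energy conservation, ΣQ = 0:
544.4*3.93*(T − 43.93) + 870.7*2.43*(T − 28.08) = 0
2139.5(T − 43.93) + 2115.8(T − 28.08) = 0
(2139.5 + 2115.8) T = 2139.5*43.93 + 2115.8*28.08
T ≈ 36.05 °C

T_f ≈ 36.0 °C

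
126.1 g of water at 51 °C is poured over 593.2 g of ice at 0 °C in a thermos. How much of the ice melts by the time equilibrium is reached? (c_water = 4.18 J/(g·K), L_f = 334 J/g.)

m_melted ≈ 80.5 g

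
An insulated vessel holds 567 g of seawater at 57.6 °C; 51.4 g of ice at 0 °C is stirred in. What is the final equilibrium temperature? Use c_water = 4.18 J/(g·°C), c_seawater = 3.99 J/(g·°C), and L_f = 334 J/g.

T_f ≈ 45.7 °C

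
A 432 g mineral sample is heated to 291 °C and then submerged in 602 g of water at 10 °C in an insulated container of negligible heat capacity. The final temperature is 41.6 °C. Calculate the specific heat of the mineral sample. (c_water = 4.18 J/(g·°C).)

c ≈ 0.738 J/(g·°C)

Heat lost by the mineral sample = heat gained by the water:
432·c·(291 − 41.6) = 602·4.18·(41.6 − 10)
107741 c = 79517  ⇒  c ≈ 0.738 J/(g·°C)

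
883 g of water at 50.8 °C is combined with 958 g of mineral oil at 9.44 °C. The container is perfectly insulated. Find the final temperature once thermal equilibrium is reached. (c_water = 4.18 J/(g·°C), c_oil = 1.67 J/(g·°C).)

T_f ≈ 38.3 °C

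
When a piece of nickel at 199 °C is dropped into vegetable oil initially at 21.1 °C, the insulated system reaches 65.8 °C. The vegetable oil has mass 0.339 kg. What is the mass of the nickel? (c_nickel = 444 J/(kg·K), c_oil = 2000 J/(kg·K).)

Net heat exchanged in the isolated system is zero:
m·444·(65.8 − 199) + 0.339·2000·(65.8 − 21.1) = 0
-59141 m = -30307
m = -30307/-59141 ≈ 0.5124 kg

m ≈ 0.512 kg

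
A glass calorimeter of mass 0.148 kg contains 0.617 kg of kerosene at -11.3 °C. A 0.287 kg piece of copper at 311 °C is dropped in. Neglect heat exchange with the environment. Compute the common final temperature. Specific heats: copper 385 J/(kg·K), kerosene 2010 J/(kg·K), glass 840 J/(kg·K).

T_f ≈ 12.8 °C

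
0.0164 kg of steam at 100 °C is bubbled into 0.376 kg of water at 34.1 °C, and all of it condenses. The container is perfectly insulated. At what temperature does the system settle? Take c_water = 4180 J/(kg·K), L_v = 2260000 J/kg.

T_f ≈ 59.5 °C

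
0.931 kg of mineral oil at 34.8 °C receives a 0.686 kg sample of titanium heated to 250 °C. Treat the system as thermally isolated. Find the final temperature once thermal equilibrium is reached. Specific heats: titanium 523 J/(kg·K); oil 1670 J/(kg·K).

T_f ≈ 75.1 °C

Set heat shed by the hot body equal to heat absorbed by the cold body:
0.686*523*(250 − T) = 0.931*1670*(T − 34.8)
358.78(250 − T) = 1554.8(T − 34.8)
1913.5 T = 143800  ⇒  T ≈ 75.15 °C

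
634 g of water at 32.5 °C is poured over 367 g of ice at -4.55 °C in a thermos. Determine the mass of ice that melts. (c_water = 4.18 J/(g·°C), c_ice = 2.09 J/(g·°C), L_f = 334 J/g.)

m_melted ≈ 247 g

Heat available from the water dropping to 0 °C: 634×4.18×32.5 = 86129 J.
Warming the ice to 0 °C takes 367×2.09×4.55 = 3490 J, leaving 82639 J for melting.
To melt every bit of ice: 367×334 = 122578 J.
That's not enough to melt it all — equilibrium is at 0 °C with ice remaining.
m_melted×334 = 82639  ⇒  m_melted ≈ 247.4 g.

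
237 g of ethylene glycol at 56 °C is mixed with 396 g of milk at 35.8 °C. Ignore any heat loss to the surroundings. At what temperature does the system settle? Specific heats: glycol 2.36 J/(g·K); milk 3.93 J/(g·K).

T_f ≈ 41.1 °C

Conservation of energy gives ΣQ = 0:
237*2.36*(T − 56) + 396*3.93*(T − 35.8) = 0
(559.32 + 1556.3) T = 559.32*56 + 1556.3*35.8
T ≈ 41.14 °C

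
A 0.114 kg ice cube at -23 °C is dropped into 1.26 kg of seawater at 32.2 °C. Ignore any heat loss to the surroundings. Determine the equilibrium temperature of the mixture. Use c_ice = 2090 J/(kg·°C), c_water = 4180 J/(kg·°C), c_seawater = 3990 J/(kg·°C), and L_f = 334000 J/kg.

T_f ≈ 21.5 °C

Energy balance with sensible and latent terms:
warm ice to 0 °C: 0.114×2090×(0 − (-23)) = 5480; melt ice: 0.114×334000 = 38076; meltwater 0→T: 0.114×4180×T = 476.52 T; seawater cools: 1.26×3990×(T − 32.2) = 5027.4(T − 32.2)
5503.9 T = 161882 − 43556 = 118326
T ≈ 21.50 °C (positive, so assuming full melt was valid).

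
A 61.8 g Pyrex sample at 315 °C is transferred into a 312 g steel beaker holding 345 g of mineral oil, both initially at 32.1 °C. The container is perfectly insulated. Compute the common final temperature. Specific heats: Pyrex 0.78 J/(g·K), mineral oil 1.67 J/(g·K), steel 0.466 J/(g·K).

T_f ≈ 49.8 °C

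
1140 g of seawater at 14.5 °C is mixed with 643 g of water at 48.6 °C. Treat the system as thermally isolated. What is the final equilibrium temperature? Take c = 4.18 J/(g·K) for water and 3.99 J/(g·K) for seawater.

T_f ≈ 27.2 °C

|Q_water| = |Q_seawater|:
643×4.18×(48.6 − T) = 1140×3.99×(T − 14.5)
2687.7(48.6 − T) = 4548.6(T − 14.5)
7236.3 T = 196579  ⇒  T ≈ 27.17 °C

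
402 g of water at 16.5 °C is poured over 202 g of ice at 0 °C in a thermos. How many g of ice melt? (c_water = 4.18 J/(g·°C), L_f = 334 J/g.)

m_melted ≈ 83 g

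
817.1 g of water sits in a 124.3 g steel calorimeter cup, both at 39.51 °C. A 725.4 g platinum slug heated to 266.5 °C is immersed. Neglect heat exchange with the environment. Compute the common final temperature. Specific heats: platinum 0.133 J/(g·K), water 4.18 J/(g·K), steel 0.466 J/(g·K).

T_f ≈ 45.6 °C

T_f = Σ m_i c_i T_i / Σ m_i c_i:
T_f = (96.48·266.5 + 3415.5·39.51 + 57.92·39.51) / (96.48 + 3415.5 + 57.92)
    = 162946 / 3569.9 ≈ 45.64 °C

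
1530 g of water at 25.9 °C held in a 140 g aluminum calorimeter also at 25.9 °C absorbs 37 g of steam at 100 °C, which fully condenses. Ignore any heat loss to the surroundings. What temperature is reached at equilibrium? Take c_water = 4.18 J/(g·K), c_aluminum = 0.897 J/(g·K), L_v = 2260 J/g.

T_f ≈ 40.1 °C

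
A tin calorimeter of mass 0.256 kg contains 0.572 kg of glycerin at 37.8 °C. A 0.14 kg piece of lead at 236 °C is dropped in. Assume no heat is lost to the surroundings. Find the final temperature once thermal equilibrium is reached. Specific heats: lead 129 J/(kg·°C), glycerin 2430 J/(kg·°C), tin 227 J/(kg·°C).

Heat gained plus heat lost sum to zero:
0.14*129*(T − 236) + 0.572*2430*(T − 37.8) + 0.256*227*(T − 37.8) = 0
18.06(T − 236) + 1390(T − 37.8) + 58.11(T − 37.8) = 0
1466.1 T = 58999
T = 58999/1466.1 ≈ 40.24 °C

T_f ≈ 40.2 °C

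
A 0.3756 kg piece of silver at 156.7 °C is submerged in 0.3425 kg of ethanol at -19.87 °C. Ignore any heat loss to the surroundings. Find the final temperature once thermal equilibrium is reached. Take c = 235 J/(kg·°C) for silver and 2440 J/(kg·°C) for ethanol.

T_f ≈ -3.0 °C

Net heat exchanged in the isolated system is zero:
0.3756×235×(T − 156.7) + 0.3425×2440×(T − (-19.87)) = 0
88.27(T − 156.7) + 835.7(T − (-19.87)) = 0
923.97 T = -2774.1
T ≈ -3.00 °C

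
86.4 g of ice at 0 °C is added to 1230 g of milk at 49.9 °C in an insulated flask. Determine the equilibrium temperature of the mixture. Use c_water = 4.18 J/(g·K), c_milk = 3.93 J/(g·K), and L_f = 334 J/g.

Taking heat into each body as positive, Σ m c ΔT = 0:
melt ice: 86.4·334 = 28858
  meltwater 0→T: 86.4·4.18·T = 361.15 T
  milk: 4833.9(T − 49.9)
5195.1 T = 241212 − 28858 = 212354
T ≈ 40.88 °C — above 0 °C, consistent with complete melting.

T_f ≈ 40.9 °C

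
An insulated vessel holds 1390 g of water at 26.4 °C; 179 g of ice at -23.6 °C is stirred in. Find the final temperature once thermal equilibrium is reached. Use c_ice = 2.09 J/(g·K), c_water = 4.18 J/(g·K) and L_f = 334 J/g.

T_f ≈ 12.9 °C

Heat gained plus heat lost sum to zero:
warm ice to 0 °C: 179·2.09·(0 − (-23.6)) = 8829; fusion: m_ice L_f = 179·334 = 59786; warm the meltwater: 748.22 T; water: 5810.2(T − 26.4)
6558.4 T = 153389 − 68615 = 84774
T ≈ 12.93 °C — above 0 °C, consistent with complete melting.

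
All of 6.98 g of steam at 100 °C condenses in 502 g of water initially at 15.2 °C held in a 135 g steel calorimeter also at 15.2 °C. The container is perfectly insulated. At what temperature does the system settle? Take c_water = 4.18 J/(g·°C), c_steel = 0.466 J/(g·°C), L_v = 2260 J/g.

Setting the total heat transfer to zero:
latent heat released on condensation: 6.98×2260 = 15775
  condensate cools 100→T: 6.98×4.18×(T − 100) = 29.18(T − 100)
  original water: 2098.4(T − 15.2)
  cup: 62.91(T − 15.2)
2190.4 T = 15775 + 2917.6 + 32851 = 51544
T ≈ 23.53 °C, under the boiling point, so the assumption holds.

T_f ≈ 23.5 °C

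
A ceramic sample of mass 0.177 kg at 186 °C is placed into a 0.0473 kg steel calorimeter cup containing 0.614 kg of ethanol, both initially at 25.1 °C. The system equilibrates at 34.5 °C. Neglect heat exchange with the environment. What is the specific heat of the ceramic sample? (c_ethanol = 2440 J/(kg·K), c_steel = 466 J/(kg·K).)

Heat gained plus heat lost sum to zero:
0.177·c·(34.5 − 186) + 0.614·2440·(34.5 − 25.1) + 0.0473·466·(34.5 − 25.1) = 0
-26.82 c = -14290
c = -14290/-26.82 ≈ 532.9 J/(kg·K)

c ≈ 533 J/(kg·K)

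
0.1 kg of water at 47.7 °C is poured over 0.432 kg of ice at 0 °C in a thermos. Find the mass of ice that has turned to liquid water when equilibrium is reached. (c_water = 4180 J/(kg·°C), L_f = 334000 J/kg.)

m_melted ≈ 0.0597 kg

Water can give up m c ΔT = 0.1×4180×47.7 = 19939 J before reaching 0 °C.
Melting all 0.432 kg of ice would need 0.432×334000 = 144288 J.
Since 19939 < 144288 J, not all the ice melts; equilibrium is at 0 °C.
m_melted×334000 = 19939  ⇒  m_melted ≈ 0.0597 kg.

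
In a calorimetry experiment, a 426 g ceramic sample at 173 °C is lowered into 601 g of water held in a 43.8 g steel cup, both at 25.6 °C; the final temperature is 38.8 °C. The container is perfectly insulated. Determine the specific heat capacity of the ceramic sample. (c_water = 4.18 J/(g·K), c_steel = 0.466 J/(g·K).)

c ≈ 0.585 J/(g·K)

Taking heat into each body as positive, Σ m c ΔT = 0:
426×c×(38.8 − 173) + 601×4.18×(38.8 − 25.6) + 43.8×0.466×(38.8 − 25.6) = 0
-57169 c = -33430
c = -33430/-57169 ≈ 0.5848 J/(g·K)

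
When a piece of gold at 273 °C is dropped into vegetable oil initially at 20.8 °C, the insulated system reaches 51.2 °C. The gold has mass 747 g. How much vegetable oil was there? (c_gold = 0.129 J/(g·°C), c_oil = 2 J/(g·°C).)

m ≈ 352 g

Heat lost by the gold = heat gained by the oil:
747×0.129×(273 − 51.2) = m×2×(51.2 − 20.8)
60.8 m = 21373  ⇒  m ≈ 351.5 g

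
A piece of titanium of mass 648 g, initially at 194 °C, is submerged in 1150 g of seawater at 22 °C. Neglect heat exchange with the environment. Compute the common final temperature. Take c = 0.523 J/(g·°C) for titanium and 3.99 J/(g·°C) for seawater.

T_f ≈ 33.8 °C

|Q_titanium| = |Q_seawater|:
648×0.523×(194 − T) = 1150×3.99×(T − 22)
338.9(194 − T) = 4588.5(T − 22)
4927.4 T = 166694  ⇒  T ≈ 33.83 °C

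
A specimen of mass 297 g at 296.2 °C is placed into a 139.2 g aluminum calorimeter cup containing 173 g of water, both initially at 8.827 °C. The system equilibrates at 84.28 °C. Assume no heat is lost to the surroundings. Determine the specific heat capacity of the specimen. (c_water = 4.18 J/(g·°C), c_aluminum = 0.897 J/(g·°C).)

Heat gained plus heat lost sum to zero:
297·c·(84.28 − 296.2) + 173·4.18·(84.28 − 8.827) + 139.2·0.897·(84.28 − 8.827) = 0
-62940 c = -63984
c = -63984/-62940 ≈ 1.017 J/(g·°C)

c ≈ 1.02 J/(g·°C)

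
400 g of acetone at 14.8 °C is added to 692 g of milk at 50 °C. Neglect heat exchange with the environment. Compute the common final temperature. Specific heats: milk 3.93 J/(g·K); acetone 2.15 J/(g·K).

T_f ≈ 41.5 °C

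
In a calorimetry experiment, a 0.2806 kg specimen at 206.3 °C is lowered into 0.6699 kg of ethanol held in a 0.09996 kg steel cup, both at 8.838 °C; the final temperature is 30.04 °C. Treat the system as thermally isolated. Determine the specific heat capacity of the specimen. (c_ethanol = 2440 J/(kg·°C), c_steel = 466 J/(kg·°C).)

Setting the total heat transfer to zero:
0.2806×c×(30.04 − 206.3) + 0.6699×2440×(30.04 − 8.838) + 0.09996×466×(30.04 − 8.838) = 0
-49.46 c = -35643
c = -35643/-49.46 ≈ 720.7 J/(kg·°C)

c ≈ 721 J/(kg·°C)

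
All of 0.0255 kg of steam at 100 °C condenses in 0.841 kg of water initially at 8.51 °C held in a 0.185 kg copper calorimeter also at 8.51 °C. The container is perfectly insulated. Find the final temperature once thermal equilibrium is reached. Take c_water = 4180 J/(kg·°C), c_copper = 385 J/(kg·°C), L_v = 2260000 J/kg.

Conservation of energy gives ΣQ = 0:
steam→water at 100 °C releases m L_v = 0.0255×2260000 = 57630
  condensed water 100 °C→T: 106.59(T − 100)
  original water: 3515.4(T − 8.51)
  copper cup: 0.185×385×(T − 8.51) = 71.22(T − 8.51)
3693.2 T = 57630 + 10659 + 30522 = 98811
T ≈ 26.75 °C, under the boiling point, so the assumption holds.

T_f ≈ 26.8 °C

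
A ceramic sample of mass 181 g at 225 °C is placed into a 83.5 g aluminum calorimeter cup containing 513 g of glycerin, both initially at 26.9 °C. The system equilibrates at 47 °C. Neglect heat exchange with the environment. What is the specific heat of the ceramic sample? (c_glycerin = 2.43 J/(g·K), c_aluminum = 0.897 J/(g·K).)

Conservation of energy gives ΣQ = 0:
181·c·(47 − 225) + 513·2.43·(47 − 26.9) + 83.5·0.897·(47 − 26.9) = 0
-32218 c = -26562
c = -26562/-32218 ≈ 0.8244 J/(g·K)

c ≈ 0.824 J/(g·K)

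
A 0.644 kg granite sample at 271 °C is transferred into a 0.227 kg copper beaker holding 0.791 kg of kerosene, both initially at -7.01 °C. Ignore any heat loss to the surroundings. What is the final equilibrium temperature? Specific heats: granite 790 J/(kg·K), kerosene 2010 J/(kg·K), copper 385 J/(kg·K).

T_f ≈ 57.7 °C

T_f is the heat-capacity-weighted average of the initial temperatures:
T_f = (508.76·271 + 1589.9·(-7.01) + 87.39·(-7.01)) / (508.76 + 1589.9 + 87.39)
    = 126116 / 2186.1 ≈ 57.69 °C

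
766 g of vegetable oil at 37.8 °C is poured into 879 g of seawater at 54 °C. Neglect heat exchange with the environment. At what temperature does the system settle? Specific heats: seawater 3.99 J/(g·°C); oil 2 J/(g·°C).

With ΣQ=0 the equilibrium temperature is the m·c-weighted mean:
T_f = (3507.2*54 + 1532*37.8) / (3507.2 + 1532)
    = 247299 / 5039.2 ≈ 49.07 °C

T_f ≈ 49.1 °C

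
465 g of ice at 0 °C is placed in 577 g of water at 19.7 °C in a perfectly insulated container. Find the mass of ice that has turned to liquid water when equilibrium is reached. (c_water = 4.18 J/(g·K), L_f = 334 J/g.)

Cooling the water to 0 °C releases 577×4.18×19.7 = 47514 J.
Fully melting the ice requires m_ice L_f = 465×334 = 155310 J.
Since 47514 < 155310 J, not all the ice melts; equilibrium is at 0 °C.
m_melted×334 = 47514  ⇒  m_melted ≈ 142.3 g.

m_melted ≈ 142 g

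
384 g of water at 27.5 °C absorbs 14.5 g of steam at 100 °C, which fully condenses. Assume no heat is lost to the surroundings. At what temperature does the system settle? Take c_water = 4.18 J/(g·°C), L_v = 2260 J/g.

T_f ≈ 49.8 °C

Setting the total heat transfer to zero:
steam→water at 100 °C releases m L_v = 14.5×2260 = 32770
  condensate cools 100→T: 14.5×4.18×(T − 100) = 60.61(T − 100)
  water warms: 384×4.18×(T − 27.5) = 1605.1(T − 27.5)
1665.7 T = 32770 + 6061 + 44141 = 82972
T ≈ 49.81 °C (< 100 °C, so full condensation is consistent).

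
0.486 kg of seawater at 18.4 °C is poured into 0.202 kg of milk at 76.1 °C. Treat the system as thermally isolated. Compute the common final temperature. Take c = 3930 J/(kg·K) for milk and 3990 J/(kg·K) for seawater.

Heat gained plus heat lost sum to zero:
0.202*3930*(T − 76.1) + 0.486*3990*(T − 18.4) = 0
(793.86 + 1939.1) T = 793.86*76.1 + 1939.1*18.4
T = 96093 / 2733 = 35.2 °C

T_f ≈ 35.2 °C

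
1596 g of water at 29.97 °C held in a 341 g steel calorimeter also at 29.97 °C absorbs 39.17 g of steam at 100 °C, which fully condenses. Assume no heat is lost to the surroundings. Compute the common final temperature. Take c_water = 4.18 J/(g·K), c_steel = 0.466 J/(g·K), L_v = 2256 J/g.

Conservation of energy gives ΣQ = 0:
latent heat released on condensation: 39.17·2256 = 88368
  condensed water 100 °C→T: 163.73(T − 100)
  original water: 6671.3(T − 29.97)
  steel cup: 341·0.466·(T − 29.97) = 158.91(T − 29.97)
6993.9 T = 88368 + 16373 + 204701 = 309441
T ≈ 44.24 °C (< 100 °C, so full condensation is consistent).

T_f ≈ 44.2 °C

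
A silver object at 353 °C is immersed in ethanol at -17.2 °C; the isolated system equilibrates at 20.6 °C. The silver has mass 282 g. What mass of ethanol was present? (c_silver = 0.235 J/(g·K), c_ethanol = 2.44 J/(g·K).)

m ≈ 239 g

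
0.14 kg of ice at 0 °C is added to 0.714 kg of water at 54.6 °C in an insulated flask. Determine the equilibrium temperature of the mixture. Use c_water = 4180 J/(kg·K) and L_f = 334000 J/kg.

T_f ≈ 32.6 °C

Setting the total heat transfer to zero:
melt ice: 0.14·334000 = 46760; meltwater 0→T: 0.14·4180·T = 585.2 T; water: 2984.5(T − 54.6)
3569.7 T = 162955 − 46760 = 116195
T ≈ 32.55 °C (positive, so assuming full melt was valid).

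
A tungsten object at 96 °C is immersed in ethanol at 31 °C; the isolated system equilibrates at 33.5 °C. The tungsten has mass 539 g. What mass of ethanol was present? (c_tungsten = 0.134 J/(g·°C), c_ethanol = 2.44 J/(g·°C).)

m ≈ 740 g

Heat lost by the tungsten = heat gained by the ethanol:
539·0.134·(96 − 33.5) = m·2.44·(33.5 − 31)
6.1 m = 4514.1  ⇒  m ≈ 740 g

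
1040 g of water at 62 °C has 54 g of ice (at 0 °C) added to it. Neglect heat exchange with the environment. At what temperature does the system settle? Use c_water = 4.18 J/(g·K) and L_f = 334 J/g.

T_f ≈ 55.0 °C

Heat gained plus heat lost sum to zero:
latent heat to melt: 54·334 = 18036; warm the meltwater: 225.72 T; water cools: 1040·4.18·(T − 62) = 4347.2(T − 62)
4572.9 T = 269526 − 18036 = 251490
T ≈ 55.00 °C. Since T > 0 °C, the all-ice-melts assumption holds.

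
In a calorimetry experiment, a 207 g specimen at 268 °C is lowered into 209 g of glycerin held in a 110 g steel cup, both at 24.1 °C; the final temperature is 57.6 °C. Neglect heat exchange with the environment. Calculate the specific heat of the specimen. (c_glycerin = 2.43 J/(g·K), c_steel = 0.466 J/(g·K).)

c ≈ 0.43 J/(g·K)

Conservation of energy gives ΣQ = 0:
207·c·(57.6 − 268) + 209·2.43·(57.6 − 24.1) + 110·0.466·(57.6 − 24.1) = 0
-43553 c = -18731
c = -18731/-43553 ≈ 0.4301 J/(g·K)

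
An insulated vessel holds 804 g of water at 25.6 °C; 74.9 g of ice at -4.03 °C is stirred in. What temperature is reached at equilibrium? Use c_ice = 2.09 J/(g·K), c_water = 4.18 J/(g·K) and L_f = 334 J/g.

T_f ≈ 16.4 °C

Taking heat into each body as positive, Σ m c ΔT = 0:
warm ice to 0 °C: 74.9·2.09·(0 − (-4.03)) = 630.86; fusion: m_ice L_f = 74.9·334 = 25017; meltwater 0→T: 74.9·4.18·T = 313.08 T; water cools: 804·4.18·(T − 25.6) = 3360.7(T − 25.6)
3673.8 T = 86034 − 25647 = 60387
T ≈ 16.44 °C — above 0 °C, consistent with complete melting.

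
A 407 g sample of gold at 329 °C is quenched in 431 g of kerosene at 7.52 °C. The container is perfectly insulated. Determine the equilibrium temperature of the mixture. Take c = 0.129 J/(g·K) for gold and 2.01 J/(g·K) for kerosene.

T_f ≈ 25.9 °C

Heat lost by the gold equals heat gained by the kerosene:
407×0.129×(329 − T) = 431×2.01×(T − 7.52)
52.5(329 − T) = 866.31(T − 7.52)
918.81 T = 23788  ⇒  T ≈ 25.89 °C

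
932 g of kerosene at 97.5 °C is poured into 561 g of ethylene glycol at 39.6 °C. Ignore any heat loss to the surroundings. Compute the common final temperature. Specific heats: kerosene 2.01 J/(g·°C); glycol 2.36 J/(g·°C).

|Q_kerosene| = |Q_glycol|:
932×2.01×(97.5 − T) = 561×2.36×(T − 39.6)
1873.3(97.5 − T) = 1324(T − 39.6)
3197.3 T = 235078  ⇒  T ≈ 73.52 °C

T_f ≈ 73.5 °C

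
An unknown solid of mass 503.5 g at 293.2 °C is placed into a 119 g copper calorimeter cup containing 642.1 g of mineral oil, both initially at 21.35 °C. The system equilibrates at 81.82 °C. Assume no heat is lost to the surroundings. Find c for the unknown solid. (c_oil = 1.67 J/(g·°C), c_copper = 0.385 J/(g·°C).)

Setting the total heat transfer to zero:
503.5·c·(81.82 − 293.2) + 642.1·1.67·(81.82 − 21.35) + 119·0.385·(81.82 − 21.35) = 0
-106430 c = -67613
c = -67613/-106430 ≈ 0.6353 J/(g·°C)

c ≈ 0.635 J/(g·°C)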